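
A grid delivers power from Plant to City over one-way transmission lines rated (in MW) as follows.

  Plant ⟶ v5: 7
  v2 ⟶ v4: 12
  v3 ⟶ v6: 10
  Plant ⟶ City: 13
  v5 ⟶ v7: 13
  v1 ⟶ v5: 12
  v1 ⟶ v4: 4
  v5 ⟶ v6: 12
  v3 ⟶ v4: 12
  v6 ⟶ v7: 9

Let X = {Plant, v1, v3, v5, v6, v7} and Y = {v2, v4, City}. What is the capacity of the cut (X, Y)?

Edges leaving {Plant, v1, v3, v5, v6, v7}: Plant→City (13), v1→v4 (4), v3→v4 (12).
Cut capacity = 13 + 4 + 12 = 29.

29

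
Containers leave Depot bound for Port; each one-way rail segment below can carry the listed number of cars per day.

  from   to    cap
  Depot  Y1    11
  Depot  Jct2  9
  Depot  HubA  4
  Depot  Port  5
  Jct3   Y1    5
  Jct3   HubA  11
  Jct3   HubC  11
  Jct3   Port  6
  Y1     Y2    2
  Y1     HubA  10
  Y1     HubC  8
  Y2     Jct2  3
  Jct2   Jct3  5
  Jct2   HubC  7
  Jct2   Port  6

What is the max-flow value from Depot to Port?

Augment Depot→Port: bottleneck 5, flow now 5.
Augment Depot→Jct2→Port: bottleneck 6, flow now 11.
Augment Depot→Jct2→Jct3→Port: bottleneck 3, flow now 14.
Augment Depot→Y1→Y2→Jct2→Jct3→Port: bottleneck 2, flow now 16.
No augmenting path remains; maximum flow = 16.
In the residual graph, reachable from Depot: {Depot, Y1, HubA, HubC}.
Min-cut edges: Depot→Jct2 (9), Depot→Port (5), Y1→Y2 (2); capacity 9 + 5 + 2 = 16.
This cut is saturated, so no flow can exceed 16.

16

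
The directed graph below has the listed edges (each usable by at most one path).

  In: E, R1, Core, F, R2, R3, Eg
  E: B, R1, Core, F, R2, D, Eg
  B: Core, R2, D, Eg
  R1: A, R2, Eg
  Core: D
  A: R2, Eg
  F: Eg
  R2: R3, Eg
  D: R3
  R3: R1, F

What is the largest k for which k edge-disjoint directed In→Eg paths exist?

Assign every edge capacity 1; by Menger, the answer equals the max flow.
Path In→Eg (+1); total 1.
Path In→E→Eg (+1); total 2.
Path In→R1→Eg (+1); total 3.
Path In→F→Eg (+1); total 4.
Path In→R2→Eg (+1); total 5.
Path In→R3→R1→A→Eg (+1); total 6.
No residual In→Eg path; max flow = 6.
Certifying cut of size 6: {F→Eg, In→E, In→Eg, In→R1, In→R2, R3→R1}.

6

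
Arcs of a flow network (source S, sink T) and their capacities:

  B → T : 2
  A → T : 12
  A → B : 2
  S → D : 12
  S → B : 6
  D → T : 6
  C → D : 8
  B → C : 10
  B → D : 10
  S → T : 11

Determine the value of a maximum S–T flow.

19

Augment S→T: bottleneck 11, flow now 11.
Augment S→B→T: bottleneck 2, flow now 13.
Augment S→D→T: bottleneck 6, flow now 19.
No augmenting path remains; maximum flow = 19.
In the residual graph, reachable from S: {S, B, C, D}.
Min-cut edges: S→T (11), B→T (2), D→T (6); capacity 11 + 2 + 6 = 19.
This cut is saturated, so no flow can exceed 19.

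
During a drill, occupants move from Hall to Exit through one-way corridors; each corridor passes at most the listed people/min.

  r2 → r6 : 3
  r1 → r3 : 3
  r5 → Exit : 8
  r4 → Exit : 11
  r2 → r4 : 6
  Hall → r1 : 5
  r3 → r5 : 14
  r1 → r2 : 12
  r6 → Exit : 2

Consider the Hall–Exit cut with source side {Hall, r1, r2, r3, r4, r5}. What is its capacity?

22

Edges leaving {Hall, r1, r2, r3, r4, r5}: r2→r6 (3), r4→Exit (11), r5→Exit (8).
Cut capacity = 3 + 11 + 8 = 22.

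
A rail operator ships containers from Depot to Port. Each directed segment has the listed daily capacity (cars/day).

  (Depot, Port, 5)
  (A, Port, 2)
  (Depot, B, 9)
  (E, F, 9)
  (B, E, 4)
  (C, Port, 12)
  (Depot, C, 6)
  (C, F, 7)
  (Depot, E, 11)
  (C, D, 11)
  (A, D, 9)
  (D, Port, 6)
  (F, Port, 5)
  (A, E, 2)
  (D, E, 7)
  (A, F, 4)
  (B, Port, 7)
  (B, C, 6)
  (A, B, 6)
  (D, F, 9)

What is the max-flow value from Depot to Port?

Augment Depot→Port: bottleneck 5, flow now 5.
Augment Depot→B→Port: bottleneck 7, flow now 12.
Augment Depot→C→Port: bottleneck 6, flow now 18.
Augment Depot→B→C→Port: bottleneck 2, flow now 20.
Augment Depot→E→F→Port: bottleneck 5, flow now 25.
No augmenting path remains; maximum flow = 25.
In the residual graph, reachable from Depot: {Depot, E, F}.
Min-cut edges: Depot→B (9), Depot→C (6), Depot→Port (5), F→Port (5); capacity 9 + 6 + 5 + 5 = 25.
This cut is saturated, so no flow can exceed 25.

25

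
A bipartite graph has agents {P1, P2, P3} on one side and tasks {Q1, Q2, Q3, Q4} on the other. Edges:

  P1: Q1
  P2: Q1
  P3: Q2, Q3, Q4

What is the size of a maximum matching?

Unit-capacity flow: source→left, listed edges, right→sink; max matching = max flow.
Augmenting path P1→Q1 (+1); matched 1.
Augmenting path P3→Q2 (+1); matched 2.
No augmenting path remains; maximum matching = 2.
König certificate: {P3, Q1} is a vertex cover of size 2 (every listed pair touches it), so no matching can be larger.

2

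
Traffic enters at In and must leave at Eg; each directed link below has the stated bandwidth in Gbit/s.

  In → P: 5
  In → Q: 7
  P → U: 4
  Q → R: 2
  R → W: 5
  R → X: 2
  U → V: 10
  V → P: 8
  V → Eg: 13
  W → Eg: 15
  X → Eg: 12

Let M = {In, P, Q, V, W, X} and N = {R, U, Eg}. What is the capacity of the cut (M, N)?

46

Edges leaving {In, P, Q, V, W, X}: P→U (4), Q→R (2), V→Eg (13), W→Eg (15), X→Eg (12).
Cut capacity = 4 + 2 + 13 + 15 + 12 = 46.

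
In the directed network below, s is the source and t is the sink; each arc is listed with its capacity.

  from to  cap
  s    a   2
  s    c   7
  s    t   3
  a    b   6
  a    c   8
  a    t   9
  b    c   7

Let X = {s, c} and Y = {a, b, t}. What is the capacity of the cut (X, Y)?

Edges leaving {s, c}: s→a (2), s→t (3).
Cut capacity = 2 + 3 = 5.

5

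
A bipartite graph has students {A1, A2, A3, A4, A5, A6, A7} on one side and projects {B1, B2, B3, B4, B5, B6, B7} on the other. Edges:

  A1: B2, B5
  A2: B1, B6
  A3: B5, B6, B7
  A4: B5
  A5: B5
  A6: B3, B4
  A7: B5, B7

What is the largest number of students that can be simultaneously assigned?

6

Unit-capacity flow: source→left, listed edges, right→sink; max matching = max flow.
Augmenting path A1→B2 (+1); matched 1.
Augmenting path A2→B1 (+1); matched 2.
Augmenting path A3→B5 (+1); matched 3.
Augmenting path A6→B3 (+1); matched 4.
Augmenting path A7→B7 (+1); matched 5.
Augmenting path A4→B5→A3→B6 (+1); matched 6.
No augmenting path remains; maximum matching = 6.
König certificate: {A1, A2, A3, A6, A7, B5} is a vertex cover of size 6 (every listed pair touches it), so no matching can be larger.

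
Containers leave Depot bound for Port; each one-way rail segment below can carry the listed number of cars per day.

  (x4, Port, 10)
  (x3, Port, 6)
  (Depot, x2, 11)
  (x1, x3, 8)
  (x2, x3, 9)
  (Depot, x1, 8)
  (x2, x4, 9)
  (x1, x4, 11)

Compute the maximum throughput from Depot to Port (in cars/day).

Augment Depot→x1→x3→Port: bottleneck 6, flow now 6.
Augment Depot→x1→x4→Port: bottleneck 2, flow now 8.
Augment Depot→x2→x4→Port: bottleneck 8, flow now 16.
No augmenting path remains; maximum flow = 16.
In the residual graph, reachable from Depot: {Depot, x1, x2, x3, x4}.
Min-cut edges: x3→Port (6), x4→Port (10); capacity 6 + 10 = 16.
This cut is saturated, so no flow can exceed 16.

16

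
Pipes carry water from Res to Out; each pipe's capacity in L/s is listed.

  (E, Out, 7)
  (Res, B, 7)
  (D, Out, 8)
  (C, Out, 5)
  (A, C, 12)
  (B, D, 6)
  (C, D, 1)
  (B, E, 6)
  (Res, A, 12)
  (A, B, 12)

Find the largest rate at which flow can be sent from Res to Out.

18

Augment Res→A→C→Out: bottleneck 5, flow now 5.
Augment Res→B→D→Out: bottleneck 6, flow now 11.
Augment Res→B→E→Out: bottleneck 1, flow now 12.
Augment Res→A→B→E→Out: bottleneck 5, flow now 17.
Augment Res→A→C→D→Out: bottleneck 1, flow now 18.
No augmenting path remains; maximum flow = 18.
In the residual graph, reachable from Res: {Res, A, B, C}.
Min-cut edges: B→D (6), B→E (6), C→D (1), C→Out (5); capacity 6 + 6 + 1 + 5 = 18.
This cut is saturated, so no flow can exceed 18.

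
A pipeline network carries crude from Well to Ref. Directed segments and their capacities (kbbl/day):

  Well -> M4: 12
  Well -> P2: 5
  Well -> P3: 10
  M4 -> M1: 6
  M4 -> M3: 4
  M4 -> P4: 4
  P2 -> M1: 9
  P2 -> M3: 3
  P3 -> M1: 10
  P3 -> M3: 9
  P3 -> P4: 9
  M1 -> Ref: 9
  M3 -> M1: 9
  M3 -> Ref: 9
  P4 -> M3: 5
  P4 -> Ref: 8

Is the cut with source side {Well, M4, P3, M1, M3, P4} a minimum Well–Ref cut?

Given cut capacity: 5 + 9 + 9 + 8 = 31.
Augment Well→M4→M1→Ref: bottleneck 6, flow now 6.
Augment Well→M4→M3→Ref: bottleneck 4, flow now 10.
Augment Well→M4→P4→Ref: bottleneck 2, flow now 12.
Augment Well→P2→M1→Ref: bottleneck 3, flow now 15.
Augment Well→P2→M3→Ref: bottleneck 2, flow now 17.
Augment Well→P3→M3→Ref: bottleneck 3, flow now 20.
Augment Well→P3→P4→Ref: bottleneck 6, flow now 26.
No augmenting path remains; maximum flow = 26.
In the residual graph, reachable from Well: {Well, M4, P2, P3, M1, M3, P4}.
Min-cut edges: M1→Ref (9), M3→Ref (9), P4→Ref (8); capacity 9 + 9 + 8 = 26.
Cut capacity 31 exceeds the max flow 26, so it is not minimum.

No — its capacity is 31, but the minimum cut has capacity 26.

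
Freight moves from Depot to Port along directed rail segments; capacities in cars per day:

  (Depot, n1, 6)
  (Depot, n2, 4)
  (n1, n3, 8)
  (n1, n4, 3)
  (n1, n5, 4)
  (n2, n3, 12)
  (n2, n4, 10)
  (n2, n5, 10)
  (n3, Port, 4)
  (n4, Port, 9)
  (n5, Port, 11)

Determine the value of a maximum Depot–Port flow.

Augment Depot→n1→n3→Port: bottleneck 4, flow now 4.
Augment Depot→n1→n4→Port: bottleneck 2, flow now 6.
Augment Depot→n2→n4→Port: bottleneck 4, flow now 10.
No augmenting path remains; maximum flow = 10.
In the residual graph, reachable from Depot: {Depot}.
Min-cut edges: Depot→n1 (6), Depot→n2 (4); capacity 6 + 4 = 10.
This cut is saturated, so no flow can exceed 10.

10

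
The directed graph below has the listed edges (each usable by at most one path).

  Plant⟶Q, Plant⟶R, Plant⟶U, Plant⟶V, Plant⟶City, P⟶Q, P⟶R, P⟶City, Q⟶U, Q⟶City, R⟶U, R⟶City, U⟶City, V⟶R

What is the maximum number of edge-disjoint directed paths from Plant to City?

Assign every edge capacity 1; by Menger, the answer equals the max flow.
Path Plant→City (+1); total 1.
Path Plant→Q→City (+1); total 2.
Path Plant→R→City (+1); total 3.
Path Plant→U→City (+1); total 4.
No residual Plant→City path; max flow = 4.
Certifying cut of size 4: {Plant→City, Plant→Q, R→City, U→City}.

4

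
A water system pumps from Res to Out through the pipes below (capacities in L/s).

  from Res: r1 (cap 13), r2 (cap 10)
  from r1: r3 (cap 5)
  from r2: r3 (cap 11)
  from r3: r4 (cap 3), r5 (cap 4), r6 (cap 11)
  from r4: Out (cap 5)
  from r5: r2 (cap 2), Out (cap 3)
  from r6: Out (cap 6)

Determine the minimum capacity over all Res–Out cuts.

Augment Res→r1→r3→r4→Out: bottleneck 3, flow now 3.
Augment Res→r1→r3→r5→Out: bottleneck 2, flow now 5.
Augment Res→r2→r3→r5→Out: bottleneck 1, flow now 6.
Augment Res→r2→r3→r6→Out: bottleneck 6, flow now 12.
No augmenting path remains; maximum flow = 12.
By max-flow min-cut, the minimum cut capacity equals the max flow.
In the residual graph, reachable from Res: {Res, r1, r2, r3, r5, r6}.
Min-cut edges: r3→r4 (3), r5→Out (3), r6→Out (6); capacity 3 + 3 + 6 = 12.

12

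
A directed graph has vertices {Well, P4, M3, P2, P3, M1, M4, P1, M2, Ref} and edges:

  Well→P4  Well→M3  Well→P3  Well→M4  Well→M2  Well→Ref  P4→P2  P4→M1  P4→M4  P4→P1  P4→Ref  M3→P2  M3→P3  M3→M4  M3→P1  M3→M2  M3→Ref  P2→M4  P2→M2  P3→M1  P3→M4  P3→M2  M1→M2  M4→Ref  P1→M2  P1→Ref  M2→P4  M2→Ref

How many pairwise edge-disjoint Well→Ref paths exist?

6

Assign every edge capacity 1; by Menger, the answer equals the max flow.
Path Well→Ref (+1); total 1.
Path Well→P4→Ref (+1); total 2.
Path Well→M3→Ref (+1); total 3.
Path Well→M4→Ref (+1); total 4.
Path Well→M2→Ref (+1); total 5.
Path Well→P3→M2→P4→P1→Ref (+1); total 6.
No residual Well→Ref path; max flow = 6.
Certifying cut of size 6: {Well→M2, Well→M3, Well→M4, Well→P3, Well→P4, Well→Ref}.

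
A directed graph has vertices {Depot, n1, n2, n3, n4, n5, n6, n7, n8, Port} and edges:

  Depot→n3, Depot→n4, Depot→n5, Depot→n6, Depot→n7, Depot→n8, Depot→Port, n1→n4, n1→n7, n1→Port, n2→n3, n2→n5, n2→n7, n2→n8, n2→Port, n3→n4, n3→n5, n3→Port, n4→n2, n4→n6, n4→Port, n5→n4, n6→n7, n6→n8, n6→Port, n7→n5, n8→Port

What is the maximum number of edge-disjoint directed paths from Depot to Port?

6

Assign every edge capacity 1; by Menger, the answer equals the max flow.
Path Depot→Port (+1); total 1.
Path Depot→n3→Port (+1); total 2.
Path Depot→n4→Port (+1); total 3.
Path Depot→n6→Port (+1); total 4.
Path Depot→n8→Port (+1); total 5.
Path Depot→n5→n4→n2→Port (+1); total 6.
No residual Depot→Port path; max flow = 6.
Certifying cut of size 6: {Depot→Port, Depot→n3, Depot→n4, Depot→n6, Depot→n8, n5→n4}.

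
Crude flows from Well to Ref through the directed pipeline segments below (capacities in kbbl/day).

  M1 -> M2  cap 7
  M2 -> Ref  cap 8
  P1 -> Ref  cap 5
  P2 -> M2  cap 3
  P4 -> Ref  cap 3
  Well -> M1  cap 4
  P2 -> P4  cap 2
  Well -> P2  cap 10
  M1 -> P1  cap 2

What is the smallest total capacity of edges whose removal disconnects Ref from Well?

9

Augment Well→P2→M2→Ref: bottleneck 3, flow now 3.
Augment Well→P2→P4→Ref: bottleneck 2, flow now 5.
Augment Well→M1→M2→Ref: bottleneck 4, flow now 9.
No augmenting path remains; maximum flow = 9.
By max-flow min-cut, the minimum cut capacity equals the max flow.
In the residual graph, reachable from Well: {Well, P2}.
Min-cut edges: Well→M1 (4), P2→M2 (3), P2→P4 (2); capacity 4 + 3 + 2 = 9.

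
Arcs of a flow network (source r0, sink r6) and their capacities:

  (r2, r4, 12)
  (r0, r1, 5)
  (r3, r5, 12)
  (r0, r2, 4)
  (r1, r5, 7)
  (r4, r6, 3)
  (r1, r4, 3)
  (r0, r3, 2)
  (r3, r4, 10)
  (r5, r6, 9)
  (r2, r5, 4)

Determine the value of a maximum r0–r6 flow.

Augment r0→r1→r4→r6: bottleneck 3, flow now 3.
Augment r0→r1→r5→r6: bottleneck 2, flow now 5.
Augment r0→r2→r5→r6: bottleneck 4, flow now 9.
Augment r0→r3→r5→r6: bottleneck 2, flow now 11.
No augmenting path remains; maximum flow = 11.
In the residual graph, reachable from r0: {r0}.
Min-cut edges: r0→r1 (5), r0→r2 (4), r0→r3 (2); capacity 5 + 4 + 2 = 11.
This cut is saturated, so no flow can exceed 11.

11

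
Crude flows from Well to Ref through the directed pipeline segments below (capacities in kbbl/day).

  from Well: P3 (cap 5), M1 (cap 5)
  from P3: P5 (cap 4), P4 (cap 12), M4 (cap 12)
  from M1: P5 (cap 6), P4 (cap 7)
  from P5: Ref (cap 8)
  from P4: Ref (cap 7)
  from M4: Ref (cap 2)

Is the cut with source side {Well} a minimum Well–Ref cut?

Given cut capacity: 5 + 5 = 10.
Augment Well→P3→P5→Ref: bottleneck 4, flow now 4.
Augment Well→P3→P4→Ref: bottleneck 1, flow now 5.
Augment Well→M1→P5→Ref: bottleneck 4, flow now 9.
Augment Well→M1→P4→Ref: bottleneck 1, flow now 10.
No augmenting path remains; maximum flow = 10.
Cut capacity 10 equals the max flow, so it is a minimum cut.

Yes — it is a minimum cut (capacity 10).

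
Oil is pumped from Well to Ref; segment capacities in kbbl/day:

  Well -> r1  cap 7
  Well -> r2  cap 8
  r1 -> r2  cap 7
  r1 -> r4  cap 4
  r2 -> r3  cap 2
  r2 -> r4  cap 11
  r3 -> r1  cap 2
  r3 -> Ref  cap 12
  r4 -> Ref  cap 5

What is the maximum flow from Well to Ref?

Augment Well→r1→r4→Ref: bottleneck 4, flow now 4.
Augment Well→r2→r3→Ref: bottleneck 2, flow now 6.
Augment Well→r2→r4→Ref: bottleneck 1, flow now 7.
No augmenting path remains; maximum flow = 7.
In the residual graph, reachable from Well: {Well, r1, r2, r4}.
Min-cut edges: r2→r3 (2), r4→Ref (5); capacity 2 + 5 = 7.
This cut is saturated, so no flow can exceed 7.

7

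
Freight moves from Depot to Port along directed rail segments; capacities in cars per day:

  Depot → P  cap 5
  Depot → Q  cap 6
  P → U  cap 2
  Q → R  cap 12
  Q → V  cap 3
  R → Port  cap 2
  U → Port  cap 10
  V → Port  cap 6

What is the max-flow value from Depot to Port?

7

Augment Depot→P→U→Port: bottleneck 2, flow now 2.
Augment Depot→Q→R→Port: bottleneck 2, flow now 4.
Augment Depot→Q→V→Port: bottleneck 3, flow now 7.
No augmenting path remains; maximum flow = 7.
In the residual graph, reachable from Depot: {Depot, P, Q, R}.
Min-cut edges: P→U (2), Q→V (3), R→Port (2); capacity 2 + 3 + 2 = 7.
This cut is saturated, so no flow can exceed 7.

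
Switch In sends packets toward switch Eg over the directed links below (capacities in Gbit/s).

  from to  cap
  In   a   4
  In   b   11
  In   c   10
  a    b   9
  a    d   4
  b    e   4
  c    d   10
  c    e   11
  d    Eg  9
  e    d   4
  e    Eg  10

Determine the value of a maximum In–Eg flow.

18

Augment In→a→d→Eg: bottleneck 4, flow now 4.
Augment In→b→e→Eg: bottleneck 4, flow now 8.
Augment In→c→d→Eg: bottleneck 5, flow now 13.
Augment In→c→e→Eg: bottleneck 5, flow now 18.
No augmenting path remains; maximum flow = 18.
In the residual graph, reachable from In: {In, b}.
Min-cut edges: In→a (4), In→c (10), b→e (4); capacity 4 + 10 + 4 = 18.
This cut is saturated, so no flow can exceed 18.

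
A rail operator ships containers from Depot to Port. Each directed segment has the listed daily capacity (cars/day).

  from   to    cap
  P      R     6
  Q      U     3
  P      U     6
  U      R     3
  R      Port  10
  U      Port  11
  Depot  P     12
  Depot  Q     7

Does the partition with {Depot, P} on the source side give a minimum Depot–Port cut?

No — its capacity is 19, but the minimum cut has capacity 15.

Given cut capacity: 7 + 6 + 6 = 19.
Augment Depot→P→R→Port: bottleneck 6, flow now 6.
Augment Depot→P→U→Port: bottleneck 6, flow now 12.
Augment Depot→Q→U→Port: bottleneck 3, flow now 15.
No augmenting path remains; maximum flow = 15.
In the residual graph, reachable from Depot: {Depot, Q}.
Min-cut edges: Depot→P (12), Q→U (3); capacity 12 + 3 = 15.
Cut capacity 19 exceeds the max flow 15, so it is not minimum.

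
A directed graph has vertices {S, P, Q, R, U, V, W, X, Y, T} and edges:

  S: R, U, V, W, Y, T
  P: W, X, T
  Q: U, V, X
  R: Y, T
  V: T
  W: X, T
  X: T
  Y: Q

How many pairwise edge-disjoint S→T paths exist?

Assign every edge capacity 1; by Menger, the answer equals the max flow.
Path S→T (+1); total 1.
Path S→R→T (+1); total 2.
Path S→V→T (+1); total 3.
Path S→W→T (+1); total 4.
Path S→Y→Q→X→T (+1); total 5.
No residual S→T path; max flow = 5.
Certifying cut of size 5: {S→R, S→T, S→V, S→W, S→Y}.

5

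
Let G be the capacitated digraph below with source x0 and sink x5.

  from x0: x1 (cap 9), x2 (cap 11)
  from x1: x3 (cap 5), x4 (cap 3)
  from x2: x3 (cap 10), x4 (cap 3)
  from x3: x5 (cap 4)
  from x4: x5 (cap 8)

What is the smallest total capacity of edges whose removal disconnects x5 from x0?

Augment x0→x1→x3→x5: bottleneck 4, flow now 4.
Augment x0→x1→x4→x5: bottleneck 3, flow now 7.
Augment x0→x2→x4→x5: bottleneck 3, flow now 10.
No augmenting path remains; maximum flow = 10.
By max-flow min-cut, the minimum cut capacity equals the max flow.
In the residual graph, reachable from x0: {x0, x1, x2, x3}.
Min-cut edges: x1→x4 (3), x2→x4 (3), x3→x5 (4); capacity 3 + 3 + 4 = 10.

10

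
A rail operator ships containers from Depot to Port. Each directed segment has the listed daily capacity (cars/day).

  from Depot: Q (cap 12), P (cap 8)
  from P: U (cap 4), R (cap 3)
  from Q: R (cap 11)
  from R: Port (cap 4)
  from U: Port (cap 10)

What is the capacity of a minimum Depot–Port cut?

Augment Depot→P→R→Port: bottleneck 3, flow now 3.
Augment Depot→P→U→Port: bottleneck 4, flow now 7.
Augment Depot→Q→R→Port: bottleneck 1, flow now 8.
No augmenting path remains; maximum flow = 8.
By max-flow min-cut, the minimum cut capacity equals the max flow.
In the residual graph, reachable from Depot: {Depot, P, Q, R}.
Min-cut edges: P→U (4), R→Port (4); capacity 4 + 4 = 8.

8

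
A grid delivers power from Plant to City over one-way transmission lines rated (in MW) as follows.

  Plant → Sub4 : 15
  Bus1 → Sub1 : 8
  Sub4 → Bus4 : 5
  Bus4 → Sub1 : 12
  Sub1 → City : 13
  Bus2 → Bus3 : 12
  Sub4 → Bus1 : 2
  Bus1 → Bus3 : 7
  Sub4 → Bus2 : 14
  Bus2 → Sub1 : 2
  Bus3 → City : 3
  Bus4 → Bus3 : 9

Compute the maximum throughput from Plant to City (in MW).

Augment Plant→Sub4→Bus2→Sub1→City: bottleneck 2, flow now 2.
Augment Plant→Sub4→Bus2→Bus3→City: bottleneck 3, flow now 5.
Augment Plant→Sub4→Bus4→Sub1→City: bottleneck 5, flow now 10.
Augment Plant→Sub4→Bus1→Sub1→City: bottleneck 2, flow now 12.
No augmenting path remains; maximum flow = 12.
In the residual graph, reachable from Plant: {Plant, Sub4, Bus2, Bus3}.
Min-cut edges: Sub4→Bus4 (5), Sub4→Bus1 (2), Bus2→Sub1 (2), Bus3→City (3); capacity 5 + 2 + 2 + 3 = 12.
This cut is saturated, so no flow can exceed 12.

12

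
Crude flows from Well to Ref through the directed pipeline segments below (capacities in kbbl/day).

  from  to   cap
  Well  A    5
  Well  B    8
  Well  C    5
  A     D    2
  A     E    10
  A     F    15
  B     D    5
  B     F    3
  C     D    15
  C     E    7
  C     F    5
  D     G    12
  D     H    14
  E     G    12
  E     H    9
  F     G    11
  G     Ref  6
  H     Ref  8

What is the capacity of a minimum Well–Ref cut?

14

Augment Well→A→D→G→Ref: bottleneck 2, flow now 2.
Augment Well→A→E→G→Ref: bottleneck 3, flow now 5.
Augment Well→B→D→G→Ref: bottleneck 1, flow now 6.
Augment Well→B→D→H→Ref: bottleneck 4, flow now 10.
Augment Well→C→D→H→Ref: bottleneck 4, flow now 14.
No augmenting path remains; maximum flow = 14.
By max-flow min-cut, the minimum cut capacity equals the max flow.
In the residual graph, reachable from Well: {Well, A, B, C, D, E, F, G, H}.
Min-cut edges: G→Ref (6), H→Ref (8); capacity 6 + 8 = 14.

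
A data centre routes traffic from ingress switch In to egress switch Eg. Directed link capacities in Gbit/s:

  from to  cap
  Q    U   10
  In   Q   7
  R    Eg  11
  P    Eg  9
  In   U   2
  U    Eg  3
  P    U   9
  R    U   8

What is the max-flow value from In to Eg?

3

Augment In→U→Eg: bottleneck 2, flow now 2.
Augment In→Q→U→Eg: bottleneck 1, flow now 3.
No augmenting path remains; maximum flow = 3.
In the residual graph, reachable from In: {In, Q, U}.
Min-cut edges: U→Eg (3); capacity 3 = 3.
This cut is saturated, so no flow can exceed 3.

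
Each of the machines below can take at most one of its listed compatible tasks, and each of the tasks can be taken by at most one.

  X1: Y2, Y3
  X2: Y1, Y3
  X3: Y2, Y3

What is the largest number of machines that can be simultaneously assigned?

3

Unit-capacity flow: source→left, listed edges, right→sink; max matching = max flow.
Augmenting path X1→Y2 (+1); matched 1.
Augmenting path X2→Y1 (+1); matched 2.
Augmenting path X3→Y3 (+1); matched 3.
No augmenting path remains; maximum matching = 3.
König certificate: {X1, X2, X3} is a vertex cover of size 3 (every listed pair touches it), so no matching can be larger.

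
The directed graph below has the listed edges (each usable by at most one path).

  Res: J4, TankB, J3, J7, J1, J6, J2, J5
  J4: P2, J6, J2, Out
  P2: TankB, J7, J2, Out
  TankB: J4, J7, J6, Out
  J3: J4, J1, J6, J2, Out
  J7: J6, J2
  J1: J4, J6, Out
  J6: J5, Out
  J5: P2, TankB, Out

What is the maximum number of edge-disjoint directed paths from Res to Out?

7

Assign every edge capacity 1; by Menger, the answer equals the max flow.
Path Res→J4→Out (+1); total 1.
Path Res→TankB→Out (+1); total 2.
Path Res→J3→Out (+1); total 3.
Path Res→J1→Out (+1); total 4.
Path Res→J6→Out (+1); total 5.
Path Res→J5→Out (+1); total 6.
Path Res→J7→J6→J5→P2→Out (+1); total 7.
No residual Res→Out path; max flow = 7.
Certifying cut of size 7: {Res→J1, Res→J3, Res→J4, Res→J5, Res→J6, Res→J7, Res→TankB}.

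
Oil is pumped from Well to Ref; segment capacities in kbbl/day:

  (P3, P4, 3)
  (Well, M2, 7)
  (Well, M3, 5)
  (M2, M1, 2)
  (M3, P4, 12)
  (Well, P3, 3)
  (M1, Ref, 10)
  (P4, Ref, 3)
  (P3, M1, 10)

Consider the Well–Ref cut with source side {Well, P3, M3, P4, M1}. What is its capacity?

20

Edges leaving {Well, P3, M3, P4, M1}: Well→M2 (7), P4→Ref (3), M1→Ref (10).
Cut capacity = 7 + 3 + 10 = 20.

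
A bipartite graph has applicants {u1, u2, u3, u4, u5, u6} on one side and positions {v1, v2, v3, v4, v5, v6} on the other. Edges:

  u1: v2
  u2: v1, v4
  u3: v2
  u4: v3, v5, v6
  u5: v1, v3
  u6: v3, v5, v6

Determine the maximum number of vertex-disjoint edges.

Unit-capacity flow: source→left, listed edges, right→sink; max matching = max flow.
Augmenting path u1→v2 (+1); matched 1.
Augmenting path u2→v1 (+1); matched 2.
Augmenting path u4→v3 (+1); matched 3.
Augmenting path u6→v5 (+1); matched 4.
Augmenting path u5→v1→u2→v4 (+1); matched 5.
No augmenting path remains; maximum matching = 5.
König certificate: {u2, u4, u5, u6, v2} is a vertex cover of size 5 (every listed pair touches it), so no matching can be larger.

5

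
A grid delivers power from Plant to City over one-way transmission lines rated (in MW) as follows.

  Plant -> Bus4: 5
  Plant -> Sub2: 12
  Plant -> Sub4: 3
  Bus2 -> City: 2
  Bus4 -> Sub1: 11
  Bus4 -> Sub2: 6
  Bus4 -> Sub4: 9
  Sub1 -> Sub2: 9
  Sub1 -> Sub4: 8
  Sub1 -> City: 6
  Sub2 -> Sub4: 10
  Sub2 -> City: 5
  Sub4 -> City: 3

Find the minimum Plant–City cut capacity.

Augment Plant→Sub2→City: bottleneck 5, flow now 5.
Augment Plant→Sub4→City: bottleneck 3, flow now 8.
Augment Plant→Bus4→Sub1→City: bottleneck 5, flow now 13.
No augmenting path remains; maximum flow = 13.
By max-flow min-cut, the minimum cut capacity equals the max flow.
In the residual graph, reachable from Plant: {Plant, Sub2, Sub4}.
Min-cut edges: Plant→Bus4 (5), Sub2→City (5), Sub4→City (3); capacity 5 + 5 + 3 = 13.

13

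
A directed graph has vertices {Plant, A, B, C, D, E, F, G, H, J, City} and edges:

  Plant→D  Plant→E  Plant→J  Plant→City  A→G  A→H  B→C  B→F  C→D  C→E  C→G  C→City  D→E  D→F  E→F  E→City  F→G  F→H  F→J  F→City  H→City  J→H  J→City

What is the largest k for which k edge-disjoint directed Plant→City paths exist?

Assign every edge capacity 1; by Menger, the answer equals the max flow.
Path Plant→City (+1); total 1.
Path Plant→E→City (+1); total 2.
Path Plant→J→City (+1); total 3.
Path Plant→D→F→City (+1); total 4.
No residual Plant→City path; max flow = 4.
Certifying cut of size 4: {Plant→City, Plant→D, Plant→E, Plant→J}.

4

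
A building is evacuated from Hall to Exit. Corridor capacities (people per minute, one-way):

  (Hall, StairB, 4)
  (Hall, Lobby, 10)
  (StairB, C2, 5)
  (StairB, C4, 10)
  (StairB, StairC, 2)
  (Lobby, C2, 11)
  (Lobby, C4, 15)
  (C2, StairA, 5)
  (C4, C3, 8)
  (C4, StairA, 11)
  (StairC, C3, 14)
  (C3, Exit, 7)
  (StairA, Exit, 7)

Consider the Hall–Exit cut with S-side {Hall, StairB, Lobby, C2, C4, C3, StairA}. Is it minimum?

No — its capacity is 16, but the minimum cut has capacity 14.

Given cut capacity: 2 + 7 + 7 = 16.
Augment Hall→StairB→C2→StairA→Exit: bottleneck 4, flow now 4.
Augment Hall→Lobby→C2→StairA→Exit: bottleneck 1, flow now 5.
Augment Hall→Lobby→C4→C3→Exit: bottleneck 7, flow now 12.
Augment Hall→Lobby→C4→StairA→Exit: bottleneck 2, flow now 14.
No augmenting path remains; maximum flow = 14.
In the residual graph, reachable from Hall: {Hall}.
Min-cut edges: Hall→StairB (4), Hall→Lobby (10); capacity 4 + 10 = 14.
Cut capacity 16 exceeds the max flow 14, so it is not minimum.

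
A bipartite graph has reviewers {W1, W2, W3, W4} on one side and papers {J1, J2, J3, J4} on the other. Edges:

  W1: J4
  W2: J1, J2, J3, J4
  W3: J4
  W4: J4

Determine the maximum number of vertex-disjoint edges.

2

Unit-capacity flow: source→left, listed edges, right→sink; max matching = max flow.
Augmenting path W1→J4 (+1); matched 1.
Augmenting path W2→J1 (+1); matched 2.
No augmenting path remains; maximum matching = 2.
König certificate: {W2, J4} is a vertex cover of size 2 (every listed pair touches it), so no matching can be larger.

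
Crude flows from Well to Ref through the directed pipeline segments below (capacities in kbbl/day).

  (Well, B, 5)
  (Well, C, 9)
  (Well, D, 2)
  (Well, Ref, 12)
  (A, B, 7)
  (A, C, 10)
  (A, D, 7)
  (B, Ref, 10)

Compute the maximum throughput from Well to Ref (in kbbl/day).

Augment Well→Ref: bottleneck 12, flow now 12.
Augment Well→B→Ref: bottleneck 5, flow now 17.
No augmenting path remains; maximum flow = 17.
In the residual graph, reachable from Well: {Well, C, D}.
Min-cut edges: Well→B (5), Well→Ref (12); capacity 5 + 12 = 17.
This cut is saturated, so no flow can exceed 17.

17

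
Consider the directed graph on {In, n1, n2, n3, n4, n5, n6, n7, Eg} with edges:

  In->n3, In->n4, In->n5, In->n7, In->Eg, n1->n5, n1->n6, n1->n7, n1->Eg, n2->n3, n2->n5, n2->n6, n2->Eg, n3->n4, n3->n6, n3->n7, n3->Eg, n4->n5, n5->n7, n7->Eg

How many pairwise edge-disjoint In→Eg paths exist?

Assign every edge capacity 1; by Menger, the answer equals the max flow.
Path In→Eg (+1); total 1.
Path In→n3→Eg (+1); total 2.
Path In→n7→Eg (+1); total 3.
No residual In→Eg path; max flow = 3.
Certifying cut of size 3: {In→Eg, In→n3, n7→Eg}.

3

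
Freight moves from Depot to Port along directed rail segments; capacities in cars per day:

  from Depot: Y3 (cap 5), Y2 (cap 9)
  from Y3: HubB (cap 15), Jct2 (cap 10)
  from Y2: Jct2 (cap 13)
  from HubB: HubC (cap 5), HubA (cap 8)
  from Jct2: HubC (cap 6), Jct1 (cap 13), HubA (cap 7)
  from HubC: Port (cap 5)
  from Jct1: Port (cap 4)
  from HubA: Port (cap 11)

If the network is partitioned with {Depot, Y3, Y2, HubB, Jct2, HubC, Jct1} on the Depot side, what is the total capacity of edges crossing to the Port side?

24

Edges leaving {Depot, Y3, Y2, HubB, Jct2, HubC, Jct1}: HubB→HubA (8), Jct2→HubA (7), HubC→Port (5), Jct1→Port (4).
Cut capacity = 8 + 7 + 5 + 4 = 24.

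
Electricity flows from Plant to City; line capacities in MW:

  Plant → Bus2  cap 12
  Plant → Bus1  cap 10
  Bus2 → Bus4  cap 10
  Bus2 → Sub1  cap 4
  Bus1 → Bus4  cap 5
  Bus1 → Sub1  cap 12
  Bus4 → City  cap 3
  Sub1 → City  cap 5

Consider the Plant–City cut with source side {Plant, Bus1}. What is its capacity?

29

Edges leaving {Plant, Bus1}: Plant→Bus2 (12), Bus1→Bus4 (5), Bus1→Sub1 (12).
Cut capacity = 12 + 5 + 12 = 29.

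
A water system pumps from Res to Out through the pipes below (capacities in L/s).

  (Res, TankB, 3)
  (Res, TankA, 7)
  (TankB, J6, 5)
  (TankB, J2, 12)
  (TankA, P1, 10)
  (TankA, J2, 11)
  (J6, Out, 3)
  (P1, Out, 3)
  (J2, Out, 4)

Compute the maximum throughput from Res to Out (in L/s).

Augment Res→TankB→J6→Out: bottleneck 3, flow now 3.
Augment Res→TankA→P1→Out: bottleneck 3, flow now 6.
Augment Res→TankA→J2→Out: bottleneck 4, flow now 10.
No augmenting path remains; maximum flow = 10.
In the residual graph, reachable from Res: {Res}.
Min-cut edges: Res→TankB (3), Res→TankA (7); capacity 3 + 7 = 10.
This cut is saturated, so no flow can exceed 10.

10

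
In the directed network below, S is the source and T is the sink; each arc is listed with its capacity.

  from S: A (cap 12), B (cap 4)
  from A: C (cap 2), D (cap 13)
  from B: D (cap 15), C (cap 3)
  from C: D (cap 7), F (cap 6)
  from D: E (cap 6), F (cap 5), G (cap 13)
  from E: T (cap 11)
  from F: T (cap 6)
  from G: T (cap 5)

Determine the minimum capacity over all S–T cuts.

Augment S→A→C→F→T: bottleneck 2, flow now 2.
Augment S→A→D→E→T: bottleneck 6, flow now 8.
Augment S→A→D→F→T: bottleneck 4, flow now 12.
Augment S→B→D→G→T: bottleneck 4, flow now 16.
No augmenting path remains; maximum flow = 16.
By max-flow min-cut, the minimum cut capacity equals the max flow.
In the residual graph, reachable from S: {S}.
Min-cut edges: S→A (12), S→B (4); capacity 12 + 4 = 16.

16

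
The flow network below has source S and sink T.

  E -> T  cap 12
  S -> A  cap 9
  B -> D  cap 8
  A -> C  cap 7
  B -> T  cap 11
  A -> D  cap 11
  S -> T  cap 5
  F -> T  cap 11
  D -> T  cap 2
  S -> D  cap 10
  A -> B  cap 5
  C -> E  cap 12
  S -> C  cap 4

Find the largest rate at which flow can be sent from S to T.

20

Augment S→T: bottleneck 5, flow now 5.
Augment S→D→T: bottleneck 2, flow now 7.
Augment S→A→B→T: bottleneck 5, flow now 12.
Augment S→C→E→T: bottleneck 4, flow now 16.
Augment S→A→C→E→T: bottleneck 4, flow now 20.
No augmenting path remains; maximum flow = 20.
In the residual graph, reachable from S: {S, D}.
Min-cut edges: S→A (9), S→C (4), S→T (5), D→T (2); capacity 9 + 4 + 5 + 2 = 20.
This cut is saturated, so no flow can exceed 20.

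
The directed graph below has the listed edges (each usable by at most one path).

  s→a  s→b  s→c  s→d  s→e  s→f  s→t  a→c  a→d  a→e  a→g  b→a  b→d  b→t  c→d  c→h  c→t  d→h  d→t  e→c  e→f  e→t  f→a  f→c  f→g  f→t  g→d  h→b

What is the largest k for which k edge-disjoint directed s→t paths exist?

Assign every edge capacity 1; by Menger, the answer equals the max flow.
Path s→t (+1); total 1.
Path s→b→t (+1); total 2.
Path s→c→t (+1); total 3.
Path s→d→t (+1); total 4.
Path s→e→t (+1); total 5.
Path s→f→t (+1); total 6.
No residual s→t path; max flow = 6.
Certifying cut of size 6: {b→t, c→t, d→t, e→t, f→t, s→t}.

6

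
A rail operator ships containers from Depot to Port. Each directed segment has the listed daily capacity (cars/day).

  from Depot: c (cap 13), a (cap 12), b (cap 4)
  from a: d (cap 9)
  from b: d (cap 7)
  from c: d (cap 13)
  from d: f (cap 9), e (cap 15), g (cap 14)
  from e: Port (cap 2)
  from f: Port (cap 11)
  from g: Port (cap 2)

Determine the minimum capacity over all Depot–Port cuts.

Augment Depot→a→d→e→Port: bottleneck 2, flow now 2.
Augment Depot→a→d→f→Port: bottleneck 7, flow now 9.
Augment Depot→b→d→f→Port: bottleneck 2, flow now 11.
Augment Depot→b→d→g→Port: bottleneck 2, flow now 13.
No augmenting path remains; maximum flow = 13.
By max-flow min-cut, the minimum cut capacity equals the max flow.
In the residual graph, reachable from Depot: {Depot, a, b, c, d, e, g}.
Min-cut edges: d→f (9), e→Port (2), g→Port (2); capacity 9 + 2 + 2 = 13.

13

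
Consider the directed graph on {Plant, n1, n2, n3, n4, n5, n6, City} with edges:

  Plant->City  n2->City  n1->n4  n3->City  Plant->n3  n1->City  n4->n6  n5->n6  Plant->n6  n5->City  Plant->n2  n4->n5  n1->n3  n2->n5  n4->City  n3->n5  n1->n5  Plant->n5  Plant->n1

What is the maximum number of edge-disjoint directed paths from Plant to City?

Assign every edge capacity 1; by Menger, the answer equals the max flow.
Path Plant→City (+1); total 1.
Path Plant→n1→City (+1); total 2.
Path Plant→n2→City (+1); total 3.
Path Plant→n3→City (+1); total 4.
Path Plant→n5→City (+1); total 5.
No residual Plant→City path; max flow = 5.
Certifying cut of size 5: {Plant→City, Plant→n1, Plant→n2, Plant→n3, Plant→n5}.

5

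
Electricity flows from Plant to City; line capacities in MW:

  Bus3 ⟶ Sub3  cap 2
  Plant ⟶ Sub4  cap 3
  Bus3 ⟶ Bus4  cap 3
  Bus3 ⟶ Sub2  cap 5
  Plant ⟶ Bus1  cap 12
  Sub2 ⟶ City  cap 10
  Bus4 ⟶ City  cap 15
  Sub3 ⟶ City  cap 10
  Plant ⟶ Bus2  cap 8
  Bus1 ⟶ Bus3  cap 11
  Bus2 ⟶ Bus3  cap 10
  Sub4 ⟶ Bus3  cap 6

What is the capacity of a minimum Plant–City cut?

Augment Plant→Bus2→Bus3→Sub3→City: bottleneck 2, flow now 2.
Augment Plant→Bus2→Bus3→Bus4→City: bottleneck 3, flow now 5.
Augment Plant→Bus2→Bus3→Sub2→City: bottleneck 3, flow now 8.
Augment Plant→Bus1→Bus3→Sub2→City: bottleneck 2, flow now 10.
No augmenting path remains; maximum flow = 10.
By max-flow min-cut, the minimum cut capacity equals the max flow.
In the residual graph, reachable from Plant: {Plant, Bus2, Bus1, Sub4, Bus3}.
Min-cut edges: Bus3→Sub3 (2), Bus3→Bus4 (3), Bus3→Sub2 (5); capacity 2 + 3 + 5 = 10.

10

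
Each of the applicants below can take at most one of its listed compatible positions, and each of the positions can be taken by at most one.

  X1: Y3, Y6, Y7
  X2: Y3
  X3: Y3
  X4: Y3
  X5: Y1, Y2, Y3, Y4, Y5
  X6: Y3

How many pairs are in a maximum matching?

Unit-capacity flow: source→left, listed edges, right→sink; max matching = max flow.
Augmenting path X1→Y3 (+1); matched 1.
Augmenting path X5→Y1 (+1); matched 2.
Augmenting path X2→Y3→X1→Y6 (+1); matched 3.
No augmenting path remains; maximum matching = 3.
König certificate: {X1, X5, Y3} is a vertex cover of size 3 (every listed pair touches it), so no matching can be larger.

3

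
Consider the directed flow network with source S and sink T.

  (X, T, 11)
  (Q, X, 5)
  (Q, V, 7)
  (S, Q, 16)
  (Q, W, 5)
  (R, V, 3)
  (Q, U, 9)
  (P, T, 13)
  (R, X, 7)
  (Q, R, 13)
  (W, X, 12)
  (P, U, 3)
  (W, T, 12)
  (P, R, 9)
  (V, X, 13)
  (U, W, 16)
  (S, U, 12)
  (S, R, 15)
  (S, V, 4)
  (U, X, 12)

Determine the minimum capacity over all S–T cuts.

23

Augment S→Q→W→T: bottleneck 5, flow now 5.
Augment S→Q→X→T: bottleneck 5, flow now 10.
Augment S→R→X→T: bottleneck 6, flow now 16.
Augment S→U→W→T: bottleneck 7, flow now 23.
No augmenting path remains; maximum flow = 23.
By max-flow min-cut, the minimum cut capacity equals the max flow.
In the residual graph, reachable from S: {S, Q, R, U, V, W, X}.
Min-cut edges: W→T (12), X→T (11); capacity 12 + 11 = 23.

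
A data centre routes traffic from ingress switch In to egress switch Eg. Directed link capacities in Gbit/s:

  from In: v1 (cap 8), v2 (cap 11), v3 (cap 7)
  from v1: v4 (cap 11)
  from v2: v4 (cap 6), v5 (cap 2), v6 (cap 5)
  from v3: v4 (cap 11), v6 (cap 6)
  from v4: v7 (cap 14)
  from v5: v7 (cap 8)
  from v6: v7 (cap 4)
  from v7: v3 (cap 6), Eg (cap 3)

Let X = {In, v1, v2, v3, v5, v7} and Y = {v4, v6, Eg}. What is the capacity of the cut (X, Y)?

42

Edges leaving {In, v1, v2, v3, v5, v7}: v1→v4 (11), v2→v4 (6), v2→v6 (5), v3→v4 (11), v3→v6 (6), v7→Eg (3).
Cut capacity = 11 + 6 + 5 + 11 + 6 + 3 = 42.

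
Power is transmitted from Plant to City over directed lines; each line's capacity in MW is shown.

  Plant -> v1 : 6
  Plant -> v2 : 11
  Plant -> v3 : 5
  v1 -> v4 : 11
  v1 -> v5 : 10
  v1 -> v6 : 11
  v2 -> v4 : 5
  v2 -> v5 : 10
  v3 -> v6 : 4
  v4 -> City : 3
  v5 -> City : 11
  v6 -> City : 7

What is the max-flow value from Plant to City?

21

Augment Plant→v1→v4→City: bottleneck 3, flow now 3.
Augment Plant→v1→v5→City: bottleneck 3, flow now 6.
Augment Plant→v2→v5→City: bottleneck 8, flow now 14.
Augment Plant→v3→v6→City: bottleneck 4, flow now 18.
Augment Plant→v2→v4→v1→v6→City: bottleneck 3, flow now 21. (uses reverse residual edge)
No augmenting path remains; maximum flow = 21.
In the residual graph, reachable from Plant: {Plant, v3}.
Min-cut edges: Plant→v1 (6), Plant→v2 (11), v3→v6 (4); capacity 6 + 11 + 4 = 21.
This cut is saturated, so no flow can exceed 21.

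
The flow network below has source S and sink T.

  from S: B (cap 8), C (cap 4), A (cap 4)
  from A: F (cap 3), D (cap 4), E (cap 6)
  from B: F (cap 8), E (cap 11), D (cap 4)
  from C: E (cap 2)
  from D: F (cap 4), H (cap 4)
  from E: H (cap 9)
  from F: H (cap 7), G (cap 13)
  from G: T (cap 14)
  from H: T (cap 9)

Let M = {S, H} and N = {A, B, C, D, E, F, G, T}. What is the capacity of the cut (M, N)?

Edges leaving {S, H}: S→A (4), S→B (8), S→C (4), H→T (9).
Cut capacity = 4 + 8 + 4 + 9 = 25.

25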